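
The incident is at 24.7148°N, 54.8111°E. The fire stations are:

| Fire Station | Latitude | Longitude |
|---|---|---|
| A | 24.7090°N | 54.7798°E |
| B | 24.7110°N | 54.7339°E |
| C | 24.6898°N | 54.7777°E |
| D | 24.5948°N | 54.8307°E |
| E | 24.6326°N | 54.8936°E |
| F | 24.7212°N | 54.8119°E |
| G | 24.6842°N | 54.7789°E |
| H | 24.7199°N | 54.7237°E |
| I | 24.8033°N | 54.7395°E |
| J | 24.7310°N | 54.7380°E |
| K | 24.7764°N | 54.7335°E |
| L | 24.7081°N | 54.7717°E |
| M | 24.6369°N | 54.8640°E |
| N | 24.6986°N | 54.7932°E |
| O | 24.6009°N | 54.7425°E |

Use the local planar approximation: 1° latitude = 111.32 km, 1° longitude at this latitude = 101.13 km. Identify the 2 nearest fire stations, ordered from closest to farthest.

F, N

Distances from 24.7148°N, 54.8111°E:
A: √((-0.0058·111.32)² + (-0.0313·101.13)²) = √(0.416872 + 10.019561) = 3.2305 km
B: √((-0.0038·111.32)² + (-0.0772·101.13)²) = √(0.178943 + 60.952934) = 7.8187 km
C: √((-0.0250·111.32)² + (-0.0334·101.13)²) = √(7.745089 + 11.409141) = 4.3766 km
D: √((-0.1200·111.32)² + (0.0196·101.13)²) = √(178.446851 + 3.928911) = 13.5047 km
E: √((-0.0822·111.32)² + (0.0825·101.13)²) = √(83.731723 + 69.609403) = 12.3831 km
F: √((0.0064·111.32)² + (0.0008·101.13)²) = √(0.507582 + 0.006545) = 0.7170 km
G: √((-0.0306·111.32)² + (-0.0322·101.13)²) = √(11.603506 + 10.604050) = 4.7125 km
H: √((0.0051·111.32)² + (-0.0874·101.13)²) = √(0.322320 + 78.123714) = 8.8570 km
I: √((0.0885·111.32)² + (-0.0716·101.13)²) = √(97.058357 + 52.430749) = 12.2266 km
J: √((0.0162·111.32)² + (-0.0731·101.13)²) = √(3.252194 + 54.650579) = 7.6094 km
K: √((0.0616·111.32)² + (-0.0776·101.13)²) = √(47.022728 + 61.586207) = 10.4216 km
L: √((-0.0067·111.32)² + (-0.0394·101.13)²) = √(0.556283 + 15.876416) = 4.0537 km
M: √((-0.0779·111.32)² + (0.0529·101.13)²) = √(75.200601 + 28.620114) = 10.1892 km
N: √((-0.0162·111.32)² + (-0.0179·101.13)²) = √(3.252194 + 3.276922) = 2.5552 km
O: √((-0.1139·111.32)² + (-0.0686·101.13)²) = √(160.765866 + 48.129156) = 14.4532 km
Sorted: F (0.7170 km) < N (2.5552 km) < A (3.2305 km) < L (4.0537 km) < …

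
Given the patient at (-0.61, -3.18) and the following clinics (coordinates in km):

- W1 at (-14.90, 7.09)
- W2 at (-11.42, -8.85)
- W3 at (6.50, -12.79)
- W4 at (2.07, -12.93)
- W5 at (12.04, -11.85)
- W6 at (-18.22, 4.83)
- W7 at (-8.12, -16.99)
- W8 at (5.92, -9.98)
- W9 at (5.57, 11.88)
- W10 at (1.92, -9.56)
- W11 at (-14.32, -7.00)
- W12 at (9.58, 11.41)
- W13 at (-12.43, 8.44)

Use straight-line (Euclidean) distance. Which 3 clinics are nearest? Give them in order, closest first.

Distances from (-0.61, -3.18):
W1: 17.60 km
W2: 12.21 km
W3: 11.95 km
W4: 10.11 km
W5: 15.34 km
W6: 19.35 km
W7: 15.72 km
W8: 9.43 km
W9: 16.28 km
W10: 6.86 km
W11: 14.23 km
W12: 17.80 km
W13: 16.58 km
Sorted: W10 (6.86 km) < W8 (9.43 km) < W4 (10.11 km) < W3 (11.95 km) < W2 (12.21 km) < …

W10, W8, W4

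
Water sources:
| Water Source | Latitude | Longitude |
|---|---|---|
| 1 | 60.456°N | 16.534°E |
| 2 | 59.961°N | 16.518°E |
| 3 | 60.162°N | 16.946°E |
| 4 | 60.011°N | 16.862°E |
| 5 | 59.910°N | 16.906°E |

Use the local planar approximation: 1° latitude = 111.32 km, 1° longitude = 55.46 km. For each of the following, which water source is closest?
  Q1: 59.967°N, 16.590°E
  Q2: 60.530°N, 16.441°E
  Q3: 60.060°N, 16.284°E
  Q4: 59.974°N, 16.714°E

Q1→2; Q2→1; Q3→2; Q4→4

Q1 at 59.967°N, 16.590°E:
  1: 54.524 km
  2: 4.049 km
  3: 29.343 km
  4: 15.860 km
  5: 18.639 km
  → nearest: 2 (4.049 km)
Q2 at 60.530°N, 16.441°E:
  1: 9.719 km
  2: 63.485 km
  3: 49.625 km
  4: 62.315 km
  5: 73.679 km
  → nearest: 1 (9.719 km)
Q3 at 60.060°N, 16.284°E:
  1: 46.212 km
  2: 17.026 km
  3: 38.430 km
  4: 32.517 km
  5: 38.325 km
  → nearest: 2 (17.026 km)
Q4 at 59.974°N, 16.714°E:
  1: 54.577 km
  2: 10.966 km
  3: 24.567 km
  4: 9.184 km
  5: 12.812 km
  → nearest: 4 (9.184 km)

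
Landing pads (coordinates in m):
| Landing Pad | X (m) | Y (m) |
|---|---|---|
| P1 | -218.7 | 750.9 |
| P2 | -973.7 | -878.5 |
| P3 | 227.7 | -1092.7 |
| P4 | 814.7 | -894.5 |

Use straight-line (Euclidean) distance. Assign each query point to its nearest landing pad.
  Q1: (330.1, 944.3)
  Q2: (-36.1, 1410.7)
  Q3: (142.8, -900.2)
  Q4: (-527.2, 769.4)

Q1→P1; Q2→P1; Q3→P3; Q4→P1

Q1 at (330.1, 944.3):
  P1: √((-548.8)² + (-193.4)²) = √(301181.440 + 37403.560) = 581.9 m
  P2: √((-1303.8)² + (-1822.8)²) = √(1699894.440 + 3322599.840) = 2241.1 m
  P3: √((-102.4)² + (-2037.0)²) = √(10485.760 + 4149369.000) = 2039.6 m
  P4: √((484.6)² + (-1838.8)²) = √(234837.160 + 3381185.440) = 1901.6 m
  → nearest: P1 (581.9 m)
Q2 at (-36.1, 1410.7):
  P1: √((-182.6)² + (-659.8)²) = √(33342.760 + 435336.040) = 684.6 m
  P2: √((-937.6)² + (-2289.2)²) = √(879093.760 + 5240436.640) = 2473.8 m
  P3: √((263.8)² + (-2503.4)²) = √(69590.440 + 6267011.560) = 2517.3 m
  P4: √((850.8)² + (-2305.2)²) = √(723860.640 + 5313947.040) = 2457.2 m
  → nearest: P1 (684.6 m)
Q3 at (142.8, -900.2):
  P1: √((-361.5)² + (1651.1)²) = √(130682.250 + 2726131.210) = 1690.2 m
  P2: √((-1116.5)² + (21.7)²) = √(1246572.250 + 470.890) = 1116.7 m
  P3: √((84.9)² + (-192.5)²) = √(7208.010 + 37056.250) = 210.4 m
  P4: √((671.9)² + (5.7)²) = √(451449.610 + 32.490) = 671.9 m
  → nearest: P3 (210.4 m)
Q4 at (-527.2, 769.4):
  P1: √((308.5)² + (-18.5)²) = √(95172.250 + 342.250) = 309.1 m
  P2: √((-446.5)² + (-1647.9)²) = √(199362.250 + 2715574.410) = 1707.3 m
  P3: √((754.9)² + (-1862.1)²) = √(569874.010 + 3467416.410) = 2009.3 m
  P4: √((1341.9)² + (-1663.9)²) = √(1800695.610 + 2768563.210) = 2137.6 m
  → nearest: P1 (309.1 m)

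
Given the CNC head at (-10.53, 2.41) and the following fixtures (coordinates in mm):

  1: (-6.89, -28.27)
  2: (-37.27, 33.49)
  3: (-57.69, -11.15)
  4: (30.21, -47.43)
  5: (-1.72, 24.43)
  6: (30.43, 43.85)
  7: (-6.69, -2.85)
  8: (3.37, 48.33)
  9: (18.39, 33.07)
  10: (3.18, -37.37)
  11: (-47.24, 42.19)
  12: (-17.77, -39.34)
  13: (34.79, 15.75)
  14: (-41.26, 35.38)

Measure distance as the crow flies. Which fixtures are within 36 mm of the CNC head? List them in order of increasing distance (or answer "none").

7, 5, 1

Distances from (-10.53, 2.41):
1: √((3.64)² + (-30.68)²) = √(13.2496 + 941.2624) = 30.90 mm
2: √((-26.74)² + (31.08)²) = √(715.0276 + 965.9664) = 41.00 mm
3: √((-47.16)² + (-13.56)²) = √(2224.0656 + 183.8736) = 49.07 mm
4: √((40.74)² + (-49.84)²) = √(1659.7476 + 2484.0256) = 64.37 mm
5: √((8.81)² + (22.02)²) = √(77.6161 + 484.8804) = 23.72 mm
6: √((40.96)² + (41.44)²) = √(1677.7216 + 1717.2736) = 58.27 mm
7: √((3.84)² + (-5.26)²) = √(14.7456 + 27.6676) = 6.51 mm
8: √((13.90)² + (45.92)²) = √(193.2100 + 2108.6464) = 47.98 mm
9: √((28.92)² + (30.66)²) = √(836.3664 + 940.0356) = 42.15 mm
10: √((13.71)² + (-39.78)²) = √(187.9641 + 1582.4484) = 42.08 mm
11: √((-36.71)² + (39.78)²) = √(1347.6241 + 1582.4484) = 54.13 mm
12: √((-7.24)² + (-41.75)²) = √(52.4176 + 1743.0625) = 42.37 mm
13: √((45.32)² + (13.34)²) = √(2053.9024 + 177.9556) = 47.24 mm
14: √((-30.73)² + (32.97)²) = √(944.3329 + 1087.0209) = 45.07 mm
Threshold 36 mm: 7 (6.51 mm), 5 (23.72 mm), 1 (30.90 mm) are within range.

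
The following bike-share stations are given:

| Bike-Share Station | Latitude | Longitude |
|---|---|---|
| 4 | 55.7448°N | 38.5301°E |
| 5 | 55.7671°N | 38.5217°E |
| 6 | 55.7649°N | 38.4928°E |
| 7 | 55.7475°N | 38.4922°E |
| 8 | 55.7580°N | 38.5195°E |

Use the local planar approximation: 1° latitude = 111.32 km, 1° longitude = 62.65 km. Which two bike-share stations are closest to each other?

5 and 8

Pairwise distances:
4–5: 2.5376 km
4–6: 3.2353 km
4–7: 2.3934 km
4–8: 1.6125 km
5–6: 1.8271 km
5–7: 2.8594 km
5–8: 1.0223 km
6–7: 1.9373 km
6–8: 1.8407 km
7–8: 2.0716 km
Closest pair: 5–8 at 1.0223 km.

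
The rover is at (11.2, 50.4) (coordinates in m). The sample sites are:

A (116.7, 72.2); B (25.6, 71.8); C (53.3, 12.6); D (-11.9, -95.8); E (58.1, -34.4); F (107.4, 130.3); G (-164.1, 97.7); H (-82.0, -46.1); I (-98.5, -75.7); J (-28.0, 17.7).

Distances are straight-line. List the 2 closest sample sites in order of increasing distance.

Distances from (11.2, 50.4):
A: √((105.5)² + (21.8)²) = √(11130.250 + 475.240) = 107.7 m
B: √((14.4)² + (21.4)²) = √(207.360 + 457.960) = 25.8 m
C: √((42.1)² + (-37.8)²) = √(1772.410 + 1428.840) = 56.6 m
D: √((-23.1)² + (-146.2)²) = √(533.610 + 21374.440) = 148.0 m
E: √((46.9)² + (-84.8)²) = √(2199.610 + 7191.040) = 96.9 m
F: √((96.2)² + (79.9)²) = √(9254.440 + 6384.010) = 125.1 m
G: √((-175.3)² + (47.3)²) = √(30730.090 + 2237.290) = 181.6 m
H: √((-93.2)² + (-96.5)²) = √(8686.240 + 9312.250) = 134.2 m
I: √((-109.7)² + (-126.1)²) = √(12034.090 + 15901.210) = 167.1 m
J: √((-39.2)² + (-32.7)²) = √(1536.640 + 1069.290) = 51.0 m
Sorted: B (25.8 m) < J (51.0 m) < C (56.6 m) < E (96.9 m) < …

B, J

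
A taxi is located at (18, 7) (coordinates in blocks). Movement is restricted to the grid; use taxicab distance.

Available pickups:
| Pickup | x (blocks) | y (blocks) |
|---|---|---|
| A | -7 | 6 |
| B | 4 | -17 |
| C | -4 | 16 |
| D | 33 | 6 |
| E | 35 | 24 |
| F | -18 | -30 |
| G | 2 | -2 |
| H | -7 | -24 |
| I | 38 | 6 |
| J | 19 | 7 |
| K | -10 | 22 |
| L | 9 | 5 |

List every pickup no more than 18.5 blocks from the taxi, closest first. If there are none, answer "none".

Distances from (18, 7):
A: |-25| + |-1| = 25 + 1 = 26 blocks
B: |-14| + |-24| = 14 + 24 = 38 blocks
C: |-22| + |9| = 22 + 9 = 31 blocks
D: |15| + |-1| = 15 + 1 = 16 blocks
E: |17| + |17| = 17 + 17 = 34 blocks
F: |-36| + |-37| = 36 + 37 = 73 blocks
G: |-16| + |-9| = 16 + 9 = 25 blocks
H: |-25| + |-31| = 25 + 31 = 56 blocks
I: |20| + |-1| = 20 + 1 = 21 blocks
J: |1| + |0| = 1 + 0 = 1 blocks
K: |-28| + |15| = 28 + 15 = 43 blocks
L: |-9| + |-2| = 9 + 2 = 11 blocks
Threshold 18.5 blocks: J (1 blocks), L (11 blocks), D (16 blocks) are within range.

J, L, D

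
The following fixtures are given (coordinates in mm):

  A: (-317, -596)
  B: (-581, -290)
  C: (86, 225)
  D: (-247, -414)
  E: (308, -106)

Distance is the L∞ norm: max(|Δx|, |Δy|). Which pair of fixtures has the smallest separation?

Pairwise distances:
A–B: 306 mm
A–C: 821 mm
A–D: 182 mm
A–E: 625 mm
B–C: 667 mm
B–D: 334 mm
B–E: 889 mm
C–D: 639 mm
C–E: 331 mm
D–E: 555 mm
Closest pair: A–D at 182 mm.

A and D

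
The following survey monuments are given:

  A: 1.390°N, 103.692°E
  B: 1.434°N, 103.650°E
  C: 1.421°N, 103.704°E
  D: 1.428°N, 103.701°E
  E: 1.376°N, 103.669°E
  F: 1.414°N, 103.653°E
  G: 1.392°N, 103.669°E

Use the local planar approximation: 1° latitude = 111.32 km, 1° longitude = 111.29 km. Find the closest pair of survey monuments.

Pairwise distances:
A–B: 6.770 km
A–C: 3.700 km
A–D: 4.347 km
A–E: 2.997 km
A–F: 5.097 km
A–G: 2.569 km
B–C: 6.181 km
B–D: 5.715 km
B–E: 6.794 km
B–F: 2.251 km
B–G: 5.131 km
C–D: 0.848 km
C–E: 6.346 km
C–F: 5.729 km
C–G: 5.059 km
D–E: 6.796 km
D–F: 5.565 km
D–G: 5.361 km
E–F: 4.590 km
E–G: 1.781 km
F–G: 3.028 km
Closest pair: C–D at 0.848 km.

C and D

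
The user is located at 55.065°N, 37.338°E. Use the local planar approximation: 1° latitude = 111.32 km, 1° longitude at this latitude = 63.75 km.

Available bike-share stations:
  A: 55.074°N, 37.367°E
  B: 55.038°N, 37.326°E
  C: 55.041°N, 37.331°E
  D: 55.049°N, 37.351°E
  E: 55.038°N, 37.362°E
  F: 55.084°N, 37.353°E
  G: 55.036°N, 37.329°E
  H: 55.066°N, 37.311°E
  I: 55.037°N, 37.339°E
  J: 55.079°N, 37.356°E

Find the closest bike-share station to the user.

H

Distances from 55.065°N, 37.338°E:
A: √((0.009·111.32)² + (0.029·63.75)²) = √(1.00376 + 3.41788) = 2.103 km
B: √((-0.027·111.32)² + (-0.012·63.75)²) = √(9.03387 + 0.58523) = 3.101 km
C: √((-0.024·111.32)² + (-0.007·63.75)²) = √(7.13787 + 0.19914) = 2.709 km
D: √((-0.016·111.32)² + (0.013·63.75)²) = √(3.17239 + 0.68683) = 1.964 km
E: √((-0.027·111.32)² + (0.024·63.75)²) = √(9.03387 + 2.34090) = 3.373 km
F: √((0.019·111.32)² + (0.015·63.75)²) = √(4.47356 + 0.91441) = 2.321 km
G: √((-0.029·111.32)² + (-0.009·63.75)²) = √(10.42179 + 0.32919) = 3.279 km
H: √((0.001·111.32)² + (-0.027·63.75)²) = √(0.01239 + 2.96270) = 1.725 km
I: √((-0.028·111.32)² + (0.001·63.75)²) = √(9.71544 + 0.00406) = 3.118 km
J: √((0.014·111.32)² + (0.018·63.75)²) = √(2.42886 + 1.31676) = 1.935 km
Minimum: H at 1.725 km.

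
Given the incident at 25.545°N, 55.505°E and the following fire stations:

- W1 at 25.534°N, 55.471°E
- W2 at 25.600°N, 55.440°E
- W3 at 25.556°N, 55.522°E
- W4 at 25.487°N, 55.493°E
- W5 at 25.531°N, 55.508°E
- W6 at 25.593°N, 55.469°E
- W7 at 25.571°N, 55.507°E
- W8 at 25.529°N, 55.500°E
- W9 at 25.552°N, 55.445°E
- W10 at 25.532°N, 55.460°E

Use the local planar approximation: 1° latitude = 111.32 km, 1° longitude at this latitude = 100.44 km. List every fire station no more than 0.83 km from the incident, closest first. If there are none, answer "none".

none

Distances from 25.545°N, 55.505°E:
W1: √((-0.011·111.32)² + (-0.034·100.44)²) = √(1.49945 + 11.66195) = 3.628 km
W2: √((0.055·111.32)² + (-0.065·100.44)²) = √(37.48623 + 42.62262) = 8.950 km
W3: √((0.011·111.32)² + (0.017·100.44)²) = √(1.49945 + 2.91549) = 2.101 km
W4: √((-0.058·111.32)² + (-0.012·100.44)²) = √(41.68717 + 1.45270) = 6.568 km
W5: √((-0.014·111.32)² + (0.003·100.44)²) = √(2.42886 + 0.09079) = 1.587 km
W6: √((0.048·111.32)² + (-0.036·100.44)²) = √(28.55150 + 13.07430) = 6.452 km
W7: √((0.026·111.32)² + (0.002·100.44)²) = √(8.37709 + 0.04035) = 2.901 km
W8: √((-0.016·111.32)² + (-0.005·100.44)²) = √(3.17239 + 0.25220) = 1.851 km
W9: √((0.007·111.32)² + (-0.060·100.44)²) = √(0.60721 + 36.31750) = 6.077 km
W10: √((-0.013·111.32)² + (-0.045·100.44)²) = √(2.09427 + 20.42859) = 4.746 km
Threshold 0.83 km: none within range.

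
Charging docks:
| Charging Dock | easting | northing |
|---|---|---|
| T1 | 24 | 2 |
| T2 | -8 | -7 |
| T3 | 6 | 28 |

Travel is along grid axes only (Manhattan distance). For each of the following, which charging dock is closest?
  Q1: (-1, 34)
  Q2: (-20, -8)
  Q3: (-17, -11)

Q1→T3; Q2→T2; Q3→T2

Q1 at (-1, 34):
  T1: |25| + |-32| = 25 + 32 = 57
  T2: |-7| + |-41| = 7 + 41 = 48
  T3: |7| + |-6| = 7 + 6 = 13
  → nearest: T3 (13)
Q2 at (-20, -8):
  T1: |44| + |10| = 44 + 10 = 54
  T2: |12| + |1| = 12 + 1 = 13
  T3: |26| + |36| = 26 + 36 = 62
  → nearest: T2 (13)
Q3 at (-17, -11):
  T1: |41| + |13| = 41 + 13 = 54
  T2: |9| + |4| = 9 + 4 = 13
  T3: |23| + |39| = 23 + 39 = 62
  → nearest: T2 (13)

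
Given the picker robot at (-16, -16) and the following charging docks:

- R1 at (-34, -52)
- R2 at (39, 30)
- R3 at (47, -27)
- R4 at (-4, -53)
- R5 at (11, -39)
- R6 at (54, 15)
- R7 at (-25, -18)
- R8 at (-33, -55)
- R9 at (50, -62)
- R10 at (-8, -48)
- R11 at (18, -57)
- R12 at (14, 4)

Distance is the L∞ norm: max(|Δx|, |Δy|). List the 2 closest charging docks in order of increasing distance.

Distances from (-16, -16):
R1: max(|-18|, |-36|) = 36
R2: max(|55|, |46|) = 55
R3: max(|63|, |-11|) = 63
R4: max(|12|, |-37|) = 37
R5: max(|27|, |-23|) = 27
R6: max(|70|, |31|) = 70
R7: max(|-9|, |-2|) = 9
R8: max(|-17|, |-39|) = 39
R9: max(|66|, |-46|) = 66
R10: max(|8|, |-32|) = 32
R11: max(|34|, |-41|) = 41
R12: max(|30|, |20|) = 30
Sorted: R7 (9) < R5 (27) < R12 (30) < R10 (32) < …

R7, R5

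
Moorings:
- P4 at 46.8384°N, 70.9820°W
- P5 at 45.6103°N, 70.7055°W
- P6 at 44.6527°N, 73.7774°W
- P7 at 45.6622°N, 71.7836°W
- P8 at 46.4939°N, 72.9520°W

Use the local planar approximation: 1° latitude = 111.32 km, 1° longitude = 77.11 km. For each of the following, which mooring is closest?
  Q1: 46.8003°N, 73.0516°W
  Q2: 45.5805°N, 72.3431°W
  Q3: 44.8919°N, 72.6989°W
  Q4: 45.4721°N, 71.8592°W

Q1→P8; Q2→P7; Q3→P6; Q4→P7

Q1 at 46.8003°N, 73.0516°W:
  P4: 159.6432 km
  P5: 224.2234 km
  P6: 245.5343 km
  P7: 160.0351 km
  P8: 34.9624 km
  → nearest: P8 (34.9624 km)
Q2 at 45.5805°N, 72.3431°W:
  P4: 174.9962 km
  P5: 126.3189 km
  P6: 151.3256 km
  P7: 44.0913 km
  P8: 111.9968 km
  → nearest: P7 (44.0913 km)
Q3 at 44.8919°N, 72.6989°W:
  P4: 253.9277 km
  P5: 173.2705 km
  P6: 87.3221 km
  P7: 111.0603 km
  P8: 179.3994 km
  → nearest: P6 (87.3221 km)
Q4 at 45.4721°N, 71.8592°W:
  P4: 166.4591 km
  P5: 90.2822 km
  P6: 173.7768 km
  P7: 21.9502 km
  P8: 141.5594 km
  → nearest: P7 (21.9502 km)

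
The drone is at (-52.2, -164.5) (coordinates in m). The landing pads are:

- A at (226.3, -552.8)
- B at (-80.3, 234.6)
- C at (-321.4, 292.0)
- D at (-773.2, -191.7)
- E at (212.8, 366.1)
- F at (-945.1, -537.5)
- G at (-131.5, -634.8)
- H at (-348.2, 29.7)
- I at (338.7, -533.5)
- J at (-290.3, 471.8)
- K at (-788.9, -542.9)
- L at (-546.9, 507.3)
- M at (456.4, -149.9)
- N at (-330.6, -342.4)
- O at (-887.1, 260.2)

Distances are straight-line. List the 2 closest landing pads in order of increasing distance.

N, H

Distances from (-52.2, -164.5):
A: √((278.5)² + (-388.3)²) = √(77562.250 + 150776.890) = 477.8 m
B: √((-28.1)² + (399.1)²) = √(789.610 + 159280.810) = 400.1 m
C: √((-269.2)² + (456.5)²) = √(72468.640 + 208392.250) = 530.0 m
D: √((-721.0)² + (-27.2)²) = √(519841.000 + 739.840) = 721.5 m
E: √((265.0)² + (530.6)²) = √(70225.000 + 281536.360) = 593.1 m
F: √((-892.9)² + (-373.0)²) = √(797270.410 + 139129.000) = 967.7 m
G: √((-79.3)² + (-470.3)²) = √(6288.490 + 221182.090) = 476.9 m
H: √((-296.0)² + (194.2)²) = √(87616.000 + 37713.640) = 354.0 m
I: √((390.9)² + (-369.0)²) = √(152802.810 + 136161.000) = 537.6 m
J: √((-238.1)² + (636.3)²) = √(56691.610 + 404877.690) = 679.4 m
K: √((-736.7)² + (-378.4)²) = √(542726.890 + 143186.560) = 828.2 m
L: √((-494.7)² + (671.8)²) = √(244728.090 + 451315.240) = 834.3 m
M: √((508.6)² + (14.6)²) = √(258673.960 + 213.160) = 508.8 m
N: √((-278.4)² + (-177.9)²) = √(77506.560 + 31648.410) = 330.4 m
O: √((-834.9)² + (424.7)²) = √(697058.010 + 180370.090) = 936.7 m
Sorted: N (330.4 m) < H (354.0 m) < B (400.1 m) < G (476.9 m) < …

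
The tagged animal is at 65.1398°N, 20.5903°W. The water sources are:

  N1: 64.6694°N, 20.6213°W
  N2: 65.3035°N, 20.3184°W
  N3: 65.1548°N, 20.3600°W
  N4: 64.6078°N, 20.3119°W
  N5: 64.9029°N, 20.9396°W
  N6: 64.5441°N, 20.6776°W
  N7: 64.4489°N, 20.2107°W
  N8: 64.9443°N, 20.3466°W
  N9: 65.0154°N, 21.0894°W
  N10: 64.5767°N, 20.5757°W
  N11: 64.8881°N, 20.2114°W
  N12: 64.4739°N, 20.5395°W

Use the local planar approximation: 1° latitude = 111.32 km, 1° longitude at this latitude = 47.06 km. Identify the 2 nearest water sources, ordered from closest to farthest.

Distances from 65.1398°N, 20.5903°W:
N1: 52.3852 km
N2: 22.2668 km
N3: 10.9658 km
N4: 60.6541 km
N5: 31.0753 km
N6: 66.4405 km
N7: 78.9584 km
N8: 24.6000 km
N9: 27.2661 km
N10: 62.6881 km
N11: 33.2118 km
N12: 74.1665 km
Sorted: N3 (10.9658 km) < N2 (22.2668 km) < N8 (24.6000 km) < N9 (27.2661 km) < …

N3, N2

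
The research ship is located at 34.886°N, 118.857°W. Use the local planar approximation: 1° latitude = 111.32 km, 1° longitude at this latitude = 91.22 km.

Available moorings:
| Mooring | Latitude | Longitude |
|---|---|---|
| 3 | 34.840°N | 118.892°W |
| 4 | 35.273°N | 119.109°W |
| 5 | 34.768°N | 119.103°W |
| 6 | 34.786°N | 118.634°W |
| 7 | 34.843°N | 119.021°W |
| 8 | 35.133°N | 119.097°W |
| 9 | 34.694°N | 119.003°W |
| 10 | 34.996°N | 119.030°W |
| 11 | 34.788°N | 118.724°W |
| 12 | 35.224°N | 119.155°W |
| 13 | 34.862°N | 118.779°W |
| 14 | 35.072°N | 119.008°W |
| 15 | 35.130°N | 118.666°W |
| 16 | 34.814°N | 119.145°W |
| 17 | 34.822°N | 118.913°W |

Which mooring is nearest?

Distances from 34.886°N, 118.857°W:
3: √((-0.046·111.32)² + (-0.035·91.22)²) = √(26.22177 + 10.19333) = 6.034 km
4: √((0.387·111.32)² + (-0.252·91.22)²) = √(1855.95878 + 528.42240) = 48.830 km
5: √((-0.118·111.32)² + (-0.246·91.22)²) = √(172.54819 + 503.55899) = 26.002 km
6: √((-0.100·111.32)² + (0.223·91.22)²) = √(123.92142 + 413.79941) = 23.189 km
7: √((-0.043·111.32)² + (-0.164·91.22)²) = √(22.91307 + 223.80399) = 15.707 km
8: √((0.247·111.32)² + (-0.240·91.22)²) = √(756.03222 + 479.29469) = 35.147 km
9: √((-0.192·111.32)² + (-0.146·91.22)²) = √(456.82394 + 177.37232) = 25.183 km
10: √((0.110·111.32)² + (-0.173·91.22)²) = √(149.94492 + 249.04185) = 19.975 km
11: √((-0.098·111.32)² + (0.133·91.22)²) = √(119.01414 + 147.19173) = 16.316 km
12: √((0.338·111.32)² + (-0.298·91.22)²) = √(1415.72792 + 738.94593) = 46.418 km
13: √((-0.024·111.32)² + (0.078·91.22)²) = √(7.13787 + 50.62550) = 7.600 km
14: √((0.186·111.32)² + (-0.151·91.22)²) = √(428.71856 + 189.72914) = 24.869 km
15: √((0.244·111.32)² + (0.191·91.22)²) = √(737.77859 + 303.56163) = 32.270 km
16: √((-0.072·111.32)² + (-0.288·91.22)²) = √(64.24087 + 690.18436) = 27.467 km
17: √((-0.064·111.32)² + (-0.056·91.22)²) = √(50.75822 + 26.09493) = 8.767 km
Minimum: 3 at 6.034 km.

3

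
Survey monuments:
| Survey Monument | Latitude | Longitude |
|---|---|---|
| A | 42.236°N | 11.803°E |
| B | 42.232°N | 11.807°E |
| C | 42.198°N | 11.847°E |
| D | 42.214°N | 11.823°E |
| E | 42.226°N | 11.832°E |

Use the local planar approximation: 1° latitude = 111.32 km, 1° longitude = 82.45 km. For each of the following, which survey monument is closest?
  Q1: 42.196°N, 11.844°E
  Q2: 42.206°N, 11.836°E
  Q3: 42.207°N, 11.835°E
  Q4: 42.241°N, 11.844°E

Q1→C; Q2→C; Q3→D; Q4→E

Q1 at 42.196°N, 11.844°E:
  A: 5.591 km
  B: 5.037 km
  C: 0.333 km
  D: 2.648 km
  E: 3.483 km
  → nearest: C (0.333 km)
Q2 at 42.206°N, 11.836°E:
  A: 4.308 km
  B: 3.754 km
  C: 1.271 km
  D: 1.394 km
  E: 2.251 km
  → nearest: C (1.271 km)
Q3 at 42.207°N, 11.835°E:
  A: 4.169 km
  B: 3.616 km
  C: 1.408 km
  D: 1.259 km
  E: 2.129 km
  → nearest: D (1.259 km)
Q4 at 42.241°N, 11.844°E:
  A: 3.426 km
  B: 3.211 km
  C: 4.793 km
  D: 3.469 km
  E: 1.941 km
  → nearest: E (1.941 km)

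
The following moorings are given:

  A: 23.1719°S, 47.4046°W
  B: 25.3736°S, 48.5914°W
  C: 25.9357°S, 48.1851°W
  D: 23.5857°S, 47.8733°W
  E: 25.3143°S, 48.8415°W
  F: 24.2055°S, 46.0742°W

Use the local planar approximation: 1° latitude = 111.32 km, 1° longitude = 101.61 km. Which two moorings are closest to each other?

B and E

Pairwise distances:
A–B: 273.1535 km
A–C: 317.7232 km
A–D: 66.2572 km
A–E: 279.6344 km
A–F: 177.5191 km
B–C: 74.9650 km
B–D: 211.9826 km
B–E: 26.2561 km
B–F: 286.9290 km
C–D: 263.5135 km
C–E: 96.0913 km
C–F: 288.2748 km
D–E: 216.1176 km
D–F: 195.3937 km
E–F: 307.0840 km
Closest pair: B–E at 26.2561 km.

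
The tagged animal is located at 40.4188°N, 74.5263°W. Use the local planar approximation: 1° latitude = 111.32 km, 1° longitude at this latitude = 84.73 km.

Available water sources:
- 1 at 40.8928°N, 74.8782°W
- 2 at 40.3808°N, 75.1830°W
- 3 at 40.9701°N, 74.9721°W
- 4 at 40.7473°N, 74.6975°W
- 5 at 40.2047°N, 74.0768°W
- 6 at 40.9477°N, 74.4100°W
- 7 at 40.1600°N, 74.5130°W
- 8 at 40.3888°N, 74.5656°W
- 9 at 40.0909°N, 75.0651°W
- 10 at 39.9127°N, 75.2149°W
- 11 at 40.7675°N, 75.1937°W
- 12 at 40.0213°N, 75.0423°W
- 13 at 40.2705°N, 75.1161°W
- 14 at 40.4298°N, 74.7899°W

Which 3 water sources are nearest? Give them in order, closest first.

8, 14, 7

Distances from 40.4188°N, 74.5263°W:
1: 60.6073 km
2: 55.8028 km
3: 72.0634 km
4: 39.3406 km
5: 44.9288 km
6: 59.6961 km
7: 28.8316 km
8: 4.7160 km
9: 58.4511 km
10: 81.1063 km
11: 68.5897 km
12: 62.2056 km
13: 52.6300 km
14: 22.3684 km
Sorted: 8 (4.7160 km) < 14 (22.3684 km) < 7 (28.8316 km) < 4 (39.3406 km) < 5 (44.9288 km) < …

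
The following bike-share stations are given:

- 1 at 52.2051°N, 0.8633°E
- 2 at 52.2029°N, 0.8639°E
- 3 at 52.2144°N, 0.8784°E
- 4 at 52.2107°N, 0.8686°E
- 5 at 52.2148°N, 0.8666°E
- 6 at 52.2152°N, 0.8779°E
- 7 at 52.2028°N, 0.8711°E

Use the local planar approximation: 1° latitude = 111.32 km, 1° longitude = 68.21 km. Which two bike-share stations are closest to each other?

Pairwise distances:
1–2: 0.2483 km
1–3: 1.4604 km
1–4: 0.7206 km
1–5: 1.1030 km
1–6: 1.5020 km
1–7: 0.5904 km
2–3: 1.6177 km
2–4: 0.9256 km
2–5: 1.3374 km
2–6: 1.6693 km
2–7: 0.4912 km
3–4: 0.7852 km
3–5: 0.8061 km
3–6: 0.0954 km
3–7: 1.3840 km
4–5: 0.4764 km
4–6: 0.8083 km
4–7: 0.8958 km
5–6: 0.7721 km
5–7: 1.3707 km
6–7: 1.4562 km
Closest pair: 3–6 at 0.0954 km.

3 and 6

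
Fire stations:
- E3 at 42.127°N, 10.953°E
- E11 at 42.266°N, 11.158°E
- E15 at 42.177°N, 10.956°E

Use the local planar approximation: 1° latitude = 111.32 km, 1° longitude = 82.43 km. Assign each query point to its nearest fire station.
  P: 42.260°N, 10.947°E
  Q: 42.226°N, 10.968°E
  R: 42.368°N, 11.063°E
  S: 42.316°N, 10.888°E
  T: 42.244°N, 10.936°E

P at 42.260°N, 10.947°E:
  E3: 14.814 km
  E11: 17.406 km
  E15: 9.269 km
  → nearest: E15 (9.269 km)
Q at 42.226°N, 10.968°E:
  E3: 11.090 km
  E11: 16.282 km
  E15: 5.544 km
  → nearest: E15 (5.544 km)
R at 42.368°N, 11.063°E:
  E3: 28.319 km
  E11: 13.793 km
  E15: 23.019 km
  → nearest: E11 (13.793 km)
S at 42.316°N, 10.888°E:
  E3: 21.711 km
  E11: 22.942 km
  E15: 16.457 km
  → nearest: E15 (16.457 km)
T at 42.244°N, 10.936°E:
  E3: 13.100 km
  E11: 18.463 km
  E15: 7.638 km
  → nearest: E15 (7.638 km)

P→E15; Q→E15; R→E11; S→E15; T→E15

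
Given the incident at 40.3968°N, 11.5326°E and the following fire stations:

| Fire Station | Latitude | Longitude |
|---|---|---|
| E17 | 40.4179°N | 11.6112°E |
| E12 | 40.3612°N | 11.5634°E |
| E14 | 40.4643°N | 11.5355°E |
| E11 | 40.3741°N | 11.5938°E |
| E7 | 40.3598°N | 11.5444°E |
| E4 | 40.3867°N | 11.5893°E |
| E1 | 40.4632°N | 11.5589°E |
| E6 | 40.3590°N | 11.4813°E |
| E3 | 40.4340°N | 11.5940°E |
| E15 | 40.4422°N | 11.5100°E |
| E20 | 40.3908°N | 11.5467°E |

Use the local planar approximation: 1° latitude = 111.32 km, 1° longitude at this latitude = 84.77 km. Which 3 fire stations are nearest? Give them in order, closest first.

E20, E7, E12

Distances from 40.3968°N, 11.5326°E:
E17: 7.0648 km
E12: 4.7458 km
E14: 7.5181 km
E11: 5.7706 km
E7: 4.2386 km
E4: 4.9362 km
E1: 7.7206 km
E6: 6.0512 km
E3: 6.6513 km
E15: 5.4049 km
E20: 1.3692 km
Sorted: E20 (1.3692 km) < E7 (4.2386 km) < E12 (4.7458 km) < E4 (4.9362 km) < E15 (5.4049 km) < …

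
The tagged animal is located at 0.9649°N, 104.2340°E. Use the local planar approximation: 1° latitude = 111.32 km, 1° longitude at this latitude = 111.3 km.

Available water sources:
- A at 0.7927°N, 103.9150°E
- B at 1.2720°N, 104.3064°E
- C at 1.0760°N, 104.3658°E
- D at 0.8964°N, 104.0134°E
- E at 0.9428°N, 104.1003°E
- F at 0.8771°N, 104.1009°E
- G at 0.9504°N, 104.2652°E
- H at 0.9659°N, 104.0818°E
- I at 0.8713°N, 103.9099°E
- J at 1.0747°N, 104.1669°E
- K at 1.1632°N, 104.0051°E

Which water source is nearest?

Distances from 0.9649°N, 104.2340°E:
A: √((-0.1722·111.32)² + (-0.3190·111.3)²) = √(367.462216 + 1260.583722) = 40.3491 km
B: √((0.3071·111.32)² + (0.0724·111.3)²) = √(1168.708031 + 64.933298) = 35.1232 km
C: √((0.1111·111.32)² + (0.1318·111.3)²) = √(152.958816 + 215.189536) = 19.1872 km
D: √((-0.0685·111.32)² + (-0.2206·111.3)²) = √(58.147030 + 602.839006) = 25.7096 km
E: √((-0.0221·111.32)² + (-0.1337·111.3)²) = √(6.052446 + 221.438506) = 15.0828 km
F: √((-0.0878·111.32)² + (-0.1331·111.3)²) = √(95.529043 + 219.455485) = 17.7478 km
G: √((-0.0145·111.32)² + (0.0312·111.3)²) = √(2.605448 + 12.058673) = 3.8294 km
H: √((0.0010·111.32)² + (-0.1522·111.3)²) = √(0.012392 + 286.958857) = 16.9402 km
I: √((-0.0936·111.32)² + (-0.3241·111.3)²) = √(108.567064 + 1301.212992) = 37.5470 km
J: √((0.1098·111.32)² + (-0.0671·111.3)²) = √(149.400164 + 55.774459) = 14.3239 km
K: √((0.1983·111.32)² + (-0.2289·111.3)²) = √(487.294852 + 649.055619) = 33.7098 km
Minimum: G at 3.8294 km.

G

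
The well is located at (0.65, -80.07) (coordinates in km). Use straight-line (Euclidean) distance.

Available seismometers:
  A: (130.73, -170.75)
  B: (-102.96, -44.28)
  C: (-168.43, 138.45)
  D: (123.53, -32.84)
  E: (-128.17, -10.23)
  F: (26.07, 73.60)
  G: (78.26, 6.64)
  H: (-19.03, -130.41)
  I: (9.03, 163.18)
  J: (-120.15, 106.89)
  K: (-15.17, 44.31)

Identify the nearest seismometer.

Distances from (0.65, -80.07):
A: 158.57 km
B: 109.62 km
C: 276.30 km
D: 131.64 km
E: 146.53 km
F: 155.76 km
G: 116.37 km
H: 54.05 km
I: 243.39 km
J: 222.59 km
K: 125.38 km
Minimum: H at 54.05 km.

H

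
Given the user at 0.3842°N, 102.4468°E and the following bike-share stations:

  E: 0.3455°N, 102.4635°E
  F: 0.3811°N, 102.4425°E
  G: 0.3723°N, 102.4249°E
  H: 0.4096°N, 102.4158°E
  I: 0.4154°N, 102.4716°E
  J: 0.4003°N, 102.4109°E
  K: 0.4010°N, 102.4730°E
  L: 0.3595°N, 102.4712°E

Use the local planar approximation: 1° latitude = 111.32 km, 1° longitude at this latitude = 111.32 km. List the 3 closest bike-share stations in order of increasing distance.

Distances from 0.3842°N, 102.4468°E:
E: √((-0.0387·111.32)² + (0.0167·111.32)²) = √(18.559588 + 3.456045) = 4.6921 km
F: √((-0.0031·111.32)² + (-0.0043·111.32)²) = √(0.119088 + 0.229131) = 0.5901 km
G: √((-0.0119·111.32)² + (-0.0219·111.32)²) = √(1.754851 + 5.943395) = 2.7746 km
H: √((0.0254·111.32)² + (-0.0310·111.32)²) = √(7.994915 + 11.908849) = 4.4614 km
I: √((0.0312·111.32)² + (0.0248·111.32)²) = √(12.063007 + 7.621663) = 4.4367 km
J: √((0.0161·111.32)² + (-0.0359·111.32)²) = √(3.212167 + 15.971117) = 4.3799 km
K: √((0.0168·111.32)² + (0.0262·111.32)²) = √(3.497558 + 8.506462) = 3.4647 km
L: √((-0.0247·111.32)² + (0.0244·111.32)²) = √(7.560322 + 7.377786) = 3.8650 km
Sorted: F (0.5901 km) < G (2.7746 km) < K (3.4647 km) < L (3.8650 km) < J (4.3799 km) < …

F, G, K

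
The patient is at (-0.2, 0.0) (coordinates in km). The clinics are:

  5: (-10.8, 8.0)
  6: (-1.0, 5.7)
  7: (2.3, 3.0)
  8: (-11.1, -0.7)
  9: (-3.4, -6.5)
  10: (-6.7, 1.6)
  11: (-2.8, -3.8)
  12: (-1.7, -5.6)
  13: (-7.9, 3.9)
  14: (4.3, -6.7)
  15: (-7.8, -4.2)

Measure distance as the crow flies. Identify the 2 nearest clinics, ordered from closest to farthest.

7, 11

Distances from (-0.2, 0.0):
5: √((-10.6)² + (8.0)²) = √(112.3600 + 64.0000) = 13.28 km
6: √((-0.8)² + (5.7)²) = √(0.6400 + 32.4900) = 5.76 km
7: √((2.5)² + (3.0)²) = √(6.2500 + 9.0000) = 3.91 km
8: √((-10.9)² + (-0.7)²) = √(118.8100 + 0.4900) = 10.92 km
9: √((-3.2)² + (-6.5)²) = √(10.2400 + 42.2500) = 7.24 km
10: √((-6.5)² + (1.6)²) = √(42.2500 + 2.5600) = 6.69 km
11: √((-2.6)² + (-3.8)²) = √(6.7600 + 14.4400) = 4.60 km
12: √((-1.5)² + (-5.6)²) = √(2.2500 + 31.3600) = 5.80 km
13: √((-7.7)² + (3.9)²) = √(59.2900 + 15.2100) = 8.63 km
14: √((4.5)² + (-6.7)²) = √(20.2500 + 44.8900) = 8.07 km
15: √((-7.6)² + (-4.2)²) = √(57.7600 + 17.6400) = 8.68 km
Sorted: 7 (3.91 km) < 11 (4.60 km) < 6 (5.76 km) < 12 (5.80 km) < …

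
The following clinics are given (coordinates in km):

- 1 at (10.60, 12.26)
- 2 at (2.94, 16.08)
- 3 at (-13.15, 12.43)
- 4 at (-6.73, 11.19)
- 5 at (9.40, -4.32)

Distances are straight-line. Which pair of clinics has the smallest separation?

3 and 4

Pairwise distances:
1–2: 8.56 km
1–3: 23.75 km
1–4: 17.36 km
1–5: 16.62 km
2–3: 16.50 km
2–4: 10.84 km
2–5: 21.40 km
3–4: 6.54 km
3–5: 28.09 km
4–5: 22.38 km
Closest pair: 3–4 at 6.54 km.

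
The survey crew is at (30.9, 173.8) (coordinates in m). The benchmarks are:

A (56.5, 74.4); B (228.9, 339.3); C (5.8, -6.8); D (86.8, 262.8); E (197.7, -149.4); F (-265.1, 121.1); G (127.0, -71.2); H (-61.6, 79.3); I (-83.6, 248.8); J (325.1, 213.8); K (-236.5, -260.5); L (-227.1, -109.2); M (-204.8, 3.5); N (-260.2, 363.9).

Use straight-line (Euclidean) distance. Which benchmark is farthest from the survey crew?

K

Distances from (30.9, 173.8):
A: 102.6 m
B: 258.1 m
C: 182.3 m
D: 105.1 m
E: 363.7 m
F: 300.7 m
G: 263.2 m
H: 132.2 m
I: 136.9 m
J: 296.9 m
K: 510.0 m
L: 383.0 m
M: 290.8 m
N: 347.7 m
Maximum: K at 510.0 m.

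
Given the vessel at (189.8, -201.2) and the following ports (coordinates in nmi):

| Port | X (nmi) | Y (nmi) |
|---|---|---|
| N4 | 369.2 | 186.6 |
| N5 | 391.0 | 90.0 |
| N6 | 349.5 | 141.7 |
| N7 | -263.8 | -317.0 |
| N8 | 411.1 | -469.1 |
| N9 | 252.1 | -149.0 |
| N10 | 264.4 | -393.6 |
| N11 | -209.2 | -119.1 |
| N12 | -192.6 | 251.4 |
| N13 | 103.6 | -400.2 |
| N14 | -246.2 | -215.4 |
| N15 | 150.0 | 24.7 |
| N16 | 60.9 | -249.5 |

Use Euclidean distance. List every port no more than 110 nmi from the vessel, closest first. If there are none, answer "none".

Distances from (189.8, -201.2):
N4: 427.3 nmi
N5: 353.9 nmi
N6: 378.3 nmi
N7: 468.1 nmi
N8: 347.5 nmi
N9: 81.3 nmi
N10: 206.4 nmi
N11: 407.4 nmi
N12: 592.5 nmi
N13: 216.9 nmi
N14: 436.2 nmi
N15: 229.4 nmi
N16: 137.7 nmi
Threshold 110 nmi: N9 (81.3 nmi) is within range.

N9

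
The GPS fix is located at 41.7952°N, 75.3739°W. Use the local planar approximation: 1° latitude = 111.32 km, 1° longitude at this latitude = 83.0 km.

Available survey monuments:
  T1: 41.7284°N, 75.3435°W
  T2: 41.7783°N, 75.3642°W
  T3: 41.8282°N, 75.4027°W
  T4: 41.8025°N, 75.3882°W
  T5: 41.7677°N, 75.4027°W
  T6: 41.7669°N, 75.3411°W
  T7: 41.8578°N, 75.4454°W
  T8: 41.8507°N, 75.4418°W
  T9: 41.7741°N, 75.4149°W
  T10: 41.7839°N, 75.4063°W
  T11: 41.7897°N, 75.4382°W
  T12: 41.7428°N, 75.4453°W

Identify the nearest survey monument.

Distances from 41.7952°N, 75.3739°W:
T1: √((-0.0668·111.32)² + (0.0304·83.0)²) = √(55.296714 + 6.366538) = 7.8526 km
T2: √((-0.0169·111.32)² + (0.0097·83.0)²) = √(3.539320 + 0.648186) = 2.0463 km
T3: √((0.0330·111.32)² + (-0.0288·83.0)²) = √(13.495043 + 5.714012) = 4.3828 km
T4: √((0.0073·111.32)² + (-0.0143·83.0)²) = √(0.660377 + 1.408732) = 1.4384 km
T5: √((-0.0275·111.32)² + (-0.0288·83.0)²) = √(9.371558 + 5.714012) = 3.8840 km
T6: √((-0.0283·111.32)² + (0.0328·83.0)²) = √(9.924743 + 7.411462) = 4.1637 km
T7: √((0.0626·111.32)² + (-0.0715·83.0)²) = √(48.561832 + 35.218290) = 9.1531 km
T8: √((0.0555·111.32)² + (-0.0679·83.0)²) = √(38.170897 + 31.761114) = 8.3625 km
T9: √((-0.0211·111.32)² + (-0.0410·83.0)²) = √(5.517106 + 11.580409) = 4.1349 km
T10: √((-0.0113·111.32)² + (-0.0324·83.0)²) = √(1.582353 + 7.231797) = 2.9689 km
T11: √((-0.0055·111.32)² + (-0.0643·83.0)²) = √(0.374862 + 28.482502) = 5.3719 km
T12: √((-0.0524·111.32)² + (-0.0714·83.0)²) = √(34.025849 + 35.119846) = 8.3154 km
Minimum: T4 at 1.4384 km.

T4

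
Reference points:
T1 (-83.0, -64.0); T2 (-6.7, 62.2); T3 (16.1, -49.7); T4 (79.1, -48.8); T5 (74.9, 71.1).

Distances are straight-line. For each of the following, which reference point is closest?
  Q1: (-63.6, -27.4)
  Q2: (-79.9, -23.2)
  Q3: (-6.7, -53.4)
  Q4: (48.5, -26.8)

Q1 at (-63.6, -27.4):
  T1: √((-19.4)² + (-36.6)²) = √(376.360 + 1339.560) = 41.4
  T2: √((56.9)² + (89.6)²) = √(3237.610 + 8028.160) = 106.1
  T3: √((79.7)² + (-22.3)²) = √(6352.090 + 497.290) = 82.8
  T4: √((142.7)² + (-21.4)²) = √(20363.290 + 457.960) = 144.3
  T5: √((138.5)² + (98.5)²) = √(19182.250 + 9702.250) = 170.0
  → nearest: T1 (41.4)
Q2 at (-79.9, -23.2):
  T1: √((-3.1)² + (-40.8)²) = √(9.610 + 1664.640) = 40.9
  T2: √((73.2)² + (85.4)²) = √(5358.240 + 7293.160) = 112.5
  T3: √((96.0)² + (-26.5)²) = √(9216.000 + 702.250) = 99.6
  T4: √((159.0)² + (-25.6)²) = √(25281.000 + 655.360) = 161.0
  T5: √((154.8)² + (94.3)²) = √(23963.040 + 8892.490) = 181.3
  → nearest: T1 (40.9)
Q3 at (-6.7, -53.4):
  T1: √((-76.3)² + (-10.6)²) = √(5821.690 + 112.360) = 77.0
  T2: √((0.0)² + (115.6)²) = √(0.000 + 13363.360) = 115.6
  T3: √((22.8)² + (3.7)²) = √(519.840 + 13.690) = 23.1
  T4: √((85.8)² + (4.6)²) = √(7361.640 + 21.160) = 85.9
  T5: √((81.6)² + (124.5)²) = √(6658.560 + 15500.250) = 148.9
  → nearest: T3 (23.1)
Q4 at (48.5, -26.8):
  T1: √((-131.5)² + (-37.2)²) = √(17292.250 + 1383.840) = 136.7
  T2: √((-55.2)² + (89.0)²) = √(3047.040 + 7921.000) = 104.7
  T3: √((-32.4)² + (-22.9)²) = √(1049.760 + 524.410) = 39.7
  T4: √((30.6)² + (-22.0)²) = √(936.360 + 484.000) = 37.7
  T5: √((26.4)² + (97.9)²) = √(696.960 + 9584.410) = 101.4
  → nearest: T4 (37.7)

Q1→T1; Q2→T1; Q3→T3; Q4→T4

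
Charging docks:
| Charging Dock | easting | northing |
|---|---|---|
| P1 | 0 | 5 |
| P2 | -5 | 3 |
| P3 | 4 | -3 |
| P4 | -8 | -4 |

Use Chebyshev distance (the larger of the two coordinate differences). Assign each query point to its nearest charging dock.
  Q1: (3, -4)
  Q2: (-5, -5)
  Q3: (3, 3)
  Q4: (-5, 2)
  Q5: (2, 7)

Q1→P3; Q2→P4; Q3→P1; Q4→P2; Q5→P1

Q1 at (3, -4):
  P1: max(|-3|, |9|) = 9
  P2: max(|-8|, |7|) = 8
  P3: max(|1|, |1|) = 1
  P4: max(|-11|, |0|) = 11
  → nearest: P3 (1)
Q2 at (-5, -5):
  P1: max(|5|, |10|) = 10
  P2: max(|0|, |8|) = 8
  P3: max(|9|, |2|) = 9
  P4: max(|-3|, |1|) = 3
  → nearest: P4 (3)
Q3 at (3, 3):
  P1: max(|-3|, |2|) = 3
  P2: max(|-8|, |0|) = 8
  P3: max(|1|, |-6|) = 6
  P4: max(|-11|, |-7|) = 11
  → nearest: P1 (3)
Q4 at (-5, 2):
  P1: max(|5|, |3|) = 5
  P2: max(|0|, |1|) = 1
  P3: max(|9|, |-5|) = 9
  P4: max(|-3|, |-6|) = 6
  → nearest: P2 (1)
Q5 at (2, 7):
  P1: max(|-2|, |-2|) = 2
  P2: max(|-7|, |-4|) = 7
  P3: max(|2|, |-10|) = 10
  P4: max(|-10|, |-11|) = 11
  → nearest: P1 (2)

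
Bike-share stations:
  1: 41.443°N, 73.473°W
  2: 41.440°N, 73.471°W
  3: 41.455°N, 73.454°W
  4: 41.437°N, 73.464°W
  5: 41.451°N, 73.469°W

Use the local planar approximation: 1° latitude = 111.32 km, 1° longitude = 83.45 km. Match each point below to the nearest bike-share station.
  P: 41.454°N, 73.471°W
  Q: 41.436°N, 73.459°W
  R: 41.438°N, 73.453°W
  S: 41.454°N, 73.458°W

P at 41.454°N, 73.471°W:
  1: 1.236 km
  2: 1.558 km
  3: 1.423 km
  4: 1.981 km
  5: 0.373 km
  → nearest: 5 (0.373 km)
Q at 41.436°N, 73.459°W:
  1: 1.404 km
  2: 1.096 km
  3: 2.156 km
  4: 0.432 km
  5: 1.867 km
  → nearest: 4 (0.432 km)
R at 41.438°N, 73.453°W:
  1: 1.759 km
  2: 1.519 km
  3: 1.894 km
  4: 0.925 km
  5: 1.969 km
  → nearest: 4 (0.925 km)
S at 41.454°N, 73.458°W:
  1: 1.751 km
  2: 1.899 km
  3: 0.352 km
  4: 1.958 km
  5: 0.977 km
  → nearest: 3 (0.352 km)

P→5; Q→4; R→4; S→3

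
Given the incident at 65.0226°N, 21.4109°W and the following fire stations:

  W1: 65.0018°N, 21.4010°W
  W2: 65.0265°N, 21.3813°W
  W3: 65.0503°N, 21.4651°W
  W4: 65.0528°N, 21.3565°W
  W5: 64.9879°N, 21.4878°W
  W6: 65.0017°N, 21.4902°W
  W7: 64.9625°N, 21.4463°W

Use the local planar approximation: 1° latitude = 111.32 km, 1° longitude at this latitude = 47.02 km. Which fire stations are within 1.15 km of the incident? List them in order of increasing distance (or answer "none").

Distances from 65.0226°N, 21.4109°W:
W1: √((-0.0208·111.32)² + (0.0099·47.02)²) = √(5.361336 + 0.216688) = 2.3618 km
W2: √((0.0039·111.32)² + (0.0296·47.02)²) = √(0.188484 + 1.937085) = 1.4579 km
W3: √((0.0277·111.32)² + (-0.0542·47.02)²) = √(9.508367 + 6.494771) = 4.0004 km
W4: √((0.0302·111.32)² + (0.0544·47.02)²) = √(11.302130 + 6.542791) = 4.2243 km
W5: √((-0.0347·111.32)² + (-0.0769·47.02)²) = √(14.921255 + 13.074284) = 5.2911 km
W6: √((-0.0209·111.32)² + (-0.0793·47.02)²) = √(5.413012 + 13.903099) = 4.3950 km
W7: √((-0.0601·111.32)² + (-0.0354·47.02)²) = √(44.760542 + 2.770587) = 6.8943 km
Threshold 1.15 km: none within range.

none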